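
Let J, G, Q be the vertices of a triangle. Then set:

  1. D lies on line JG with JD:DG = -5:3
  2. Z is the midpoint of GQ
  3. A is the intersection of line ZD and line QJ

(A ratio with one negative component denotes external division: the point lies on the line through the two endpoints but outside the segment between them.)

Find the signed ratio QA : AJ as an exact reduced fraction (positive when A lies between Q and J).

Assign J = (0, 0), G = (1, 0), Q = (0, 1) — the answer is frame-independent, so this choice is without loss of generality.
1. D lies on line JG with JD:DG = -5:3 ⇒ D = (5/2, 0)
2. Z is the midpoint of GQ ⇒ Z = (1/2, 1/2)
3. A is the intersection of line ZD and line QJ ⇒ A = (0, 5/8)
A = Q + t·(J−Q) with t = 3/8, so QA:AJ = t:(1−t) = 3/8:5/8

QA:AJ = 3/5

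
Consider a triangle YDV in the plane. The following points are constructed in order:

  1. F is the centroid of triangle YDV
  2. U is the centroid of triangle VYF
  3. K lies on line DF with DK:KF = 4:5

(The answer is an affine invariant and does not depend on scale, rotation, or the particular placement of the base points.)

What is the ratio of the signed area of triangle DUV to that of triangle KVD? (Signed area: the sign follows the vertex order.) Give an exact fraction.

Set Y = (0, 0), D = (1, 0), V = (0, 1); any affine frame gives the same invariant.
1. F is the centroid of triangle YDV ⇒ F = (1/3, 1/3)
2. U is the centroid of triangle VYF ⇒ U = (1/9, 4/9)
3. K lies on line DF with DK:KF = 4:5 ⇒ K = (19/27, 4/27)
2·[DUV] = -4/9, 2·[KVD] = -4/27
[DUV]:[KVD] = -4/9:-4/27 = 3

[DUV]:[KVD] = 3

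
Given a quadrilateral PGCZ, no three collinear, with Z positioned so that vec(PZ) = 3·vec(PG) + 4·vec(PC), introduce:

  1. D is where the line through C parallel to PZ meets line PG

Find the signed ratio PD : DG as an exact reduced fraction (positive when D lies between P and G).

Choose coordinates P = (0, 0), G = (1, 0), C = (0, 1), Z = (3, 4).
1. D is where the line through C parallel to PZ meets line PG ⇒ D = (-3/4, 0)
D = P + t·(G−P) with t = -3/4, so PD:DG = t:(1−t) = -3/4:7/4

PD:DG = -3/7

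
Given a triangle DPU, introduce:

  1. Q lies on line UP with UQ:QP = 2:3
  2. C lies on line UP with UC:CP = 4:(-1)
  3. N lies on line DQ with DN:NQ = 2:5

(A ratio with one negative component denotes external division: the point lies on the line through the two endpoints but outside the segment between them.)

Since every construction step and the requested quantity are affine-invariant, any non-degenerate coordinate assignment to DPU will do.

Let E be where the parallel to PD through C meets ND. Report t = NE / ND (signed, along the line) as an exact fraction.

Set D = (0, 0), P = (1, 0), U = (0, 1); any affine frame gives the same invariant.
1. Q lies on line UP with UQ:QP = 2:3 ⇒ Q = (2/5, 3/5)
2. C lies on line UP with UC:CP = 4:(-1) ⇒ C = (4/3, -1/3)
3. N lies on line DQ with DN:NQ = 2:5 ⇒ N = (4/35, 6/35)
through C parallel to PD: direction (-1, 0); meets ND at E = (-2/9, -1/3)
E = N + t·(D−N) with t = 53/18

t = 53/18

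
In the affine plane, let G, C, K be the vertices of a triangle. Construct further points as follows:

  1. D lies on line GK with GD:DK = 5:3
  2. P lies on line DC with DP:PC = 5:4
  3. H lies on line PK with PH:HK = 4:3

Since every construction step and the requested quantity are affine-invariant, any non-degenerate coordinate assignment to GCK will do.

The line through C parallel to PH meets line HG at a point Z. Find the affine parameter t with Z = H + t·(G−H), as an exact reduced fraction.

t = -3/10

Set G = (0, 0), C = (1, 0), K = (0, 1); any affine frame gives the same invariant.
1. D lies on line GK with GD:DK = 5:3 ⇒ D = (0, 5/8)
2. P lies on line DC with DP:PC = 5:4 ⇒ P = (5/9, 5/18)
3. H lies on line PK with PH:HK = 4:3 ⇒ H = (5/21, 29/42)
through C parallel to PH: direction (-20/63, 26/63); meets HG at Z = (13/42, 377/420)
Z = H + t·(G−H) with t = -3/10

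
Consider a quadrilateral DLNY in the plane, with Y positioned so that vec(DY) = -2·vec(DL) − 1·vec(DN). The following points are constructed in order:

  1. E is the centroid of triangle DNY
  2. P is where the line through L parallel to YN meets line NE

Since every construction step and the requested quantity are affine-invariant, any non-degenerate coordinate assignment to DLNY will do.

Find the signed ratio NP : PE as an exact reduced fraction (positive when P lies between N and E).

Set D = (0, 0), L = (1, 0), N = (0, 1), Y = (-2, -1); any affine frame gives the same invariant.
1. E is the centroid of triangle DNY ⇒ E = (-2/3, 0)
2. P is where the line through L parallel to YN meets line NE ⇒ P = (-4, -5)
P = N + t·(E−N) with t = 6, so NP:PE = t:(1−t) = 6:-5

NP:PE = -6/5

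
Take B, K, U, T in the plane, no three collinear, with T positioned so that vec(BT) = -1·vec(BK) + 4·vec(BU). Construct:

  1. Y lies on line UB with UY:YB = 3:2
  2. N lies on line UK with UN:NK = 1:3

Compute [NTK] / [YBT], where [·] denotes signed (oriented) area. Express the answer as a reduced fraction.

Choose coordinates B = (0, 0), K = (1, 0), U = (0, 1), T = (-1, 4).
1. Y lies on line UB with UY:YB = 3:2 ⇒ Y = (0, 2/5)
2. N lies on line UK with UN:NK = 1:3 ⇒ N = (1/4, 3/4)
2·[NTK] = -3/2, 2·[YBT] = -2/5
[NTK]:[YBT] = -3/2:-2/5 = 15/4

[NTK]:[YBT] = 15/4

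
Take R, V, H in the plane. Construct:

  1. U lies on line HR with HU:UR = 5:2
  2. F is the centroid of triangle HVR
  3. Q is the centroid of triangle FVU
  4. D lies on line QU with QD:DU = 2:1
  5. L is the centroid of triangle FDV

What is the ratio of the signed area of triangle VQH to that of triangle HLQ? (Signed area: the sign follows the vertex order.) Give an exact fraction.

Set R = (0, 0), V = (1, 0), H = (0, 1); any affine frame gives the same invariant.
1. U lies on line HR with HU:UR = 5:2 ⇒ U = (0, 2/7)
2. F is the centroid of triangle HVR ⇒ F = (1/3, 1/3)
3. Q is the centroid of triangle FVU ⇒ Q = (4/9, 13/63)
4. D lies on line QU with QD:DU = 2:1 ⇒ D = (4/27, 7/27)
5. L is the centroid of triangle FDV ⇒ L = (40/81, 16/81)
2·[VQH] = -22/63, 2·[HLQ] = -20/567
[VQH]:[HLQ] = -22/63:-20/567 = 99/10

[VQH]:[HLQ] = 99/10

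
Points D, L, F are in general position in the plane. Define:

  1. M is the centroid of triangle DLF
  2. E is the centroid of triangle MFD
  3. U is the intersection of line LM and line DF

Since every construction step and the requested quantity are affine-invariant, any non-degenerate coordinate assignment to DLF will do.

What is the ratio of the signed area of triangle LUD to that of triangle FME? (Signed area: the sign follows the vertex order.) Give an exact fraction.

[LUD]:[FME] = -9/2

Work in coordinates with D = (0, 0), L = (1, 0), F = (0, 1).
1. M is the centroid of triangle DLF ⇒ M = (1/3, 1/3)
2. E is the centroid of triangle MFD ⇒ E = (1/9, 4/9)
3. U is the intersection of line LM and line DF ⇒ U = (0, 1/2)
2·[LUD] = 1/2, 2·[FME] = -1/9
[LUD]:[FME] = 1/2:-1/9 = -9/2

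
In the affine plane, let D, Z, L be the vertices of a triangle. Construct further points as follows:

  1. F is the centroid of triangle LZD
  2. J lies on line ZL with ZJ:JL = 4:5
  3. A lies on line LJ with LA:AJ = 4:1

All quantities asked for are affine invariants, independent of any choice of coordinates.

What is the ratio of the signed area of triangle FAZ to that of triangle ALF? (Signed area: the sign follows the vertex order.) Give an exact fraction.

Set D = (0, 0), Z = (1, 0), L = (0, 1); any affine frame gives the same invariant.
1. F is the centroid of triangle LZD ⇒ F = (1/3, 1/3)
2. J lies on line ZL with ZJ:JL = 4:5 ⇒ J = (5/9, 4/9)
3. A lies on line LJ with LA:AJ = 4:1 ⇒ A = (4/9, 5/9)
2·[FAZ] = -5/27, 2·[ALF] = 4/27
[FAZ]:[ALF] = -5/27:4/27 = -5/4

[FAZ]:[ALF] = -5/4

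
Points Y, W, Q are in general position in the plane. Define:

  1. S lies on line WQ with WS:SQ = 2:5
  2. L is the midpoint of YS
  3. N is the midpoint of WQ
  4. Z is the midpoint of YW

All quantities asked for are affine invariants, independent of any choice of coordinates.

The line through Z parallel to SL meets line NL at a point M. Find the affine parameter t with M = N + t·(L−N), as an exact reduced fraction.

t = 5/3

Choose coordinates Y = (0, 0), W = (1, 0), Q = (0, 1).
1. S lies on line WQ with WS:SQ = 2:5 ⇒ S = (5/7, 2/7)
2. L is the midpoint of YS ⇒ L = (5/14, 1/7)
3. N is the midpoint of WQ ⇒ N = (1/2, 1/2)
4. Z is the midpoint of YW ⇒ Z = (1/2, 0)
through Z parallel to SL: direction (-5/14, -1/7); meets NL at M = (11/42, -2/21)
M = N + t·(L−N) with t = 5/3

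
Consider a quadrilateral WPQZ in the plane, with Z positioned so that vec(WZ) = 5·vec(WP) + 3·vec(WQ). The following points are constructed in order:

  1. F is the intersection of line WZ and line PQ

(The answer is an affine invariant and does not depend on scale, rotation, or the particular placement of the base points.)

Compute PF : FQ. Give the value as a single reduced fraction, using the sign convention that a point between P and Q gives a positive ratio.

Choose coordinates W = (0, 0), P = (1, 0), Q = (0, 1), Z = (5, 3).
1. F is the intersection of line WZ and line PQ ⇒ F = (5/8, 3/8)
F = P + t·(Q−P) with t = 3/8, so PF:FQ = t:(1−t) = 3/8:5/8

PF:FQ = 3/5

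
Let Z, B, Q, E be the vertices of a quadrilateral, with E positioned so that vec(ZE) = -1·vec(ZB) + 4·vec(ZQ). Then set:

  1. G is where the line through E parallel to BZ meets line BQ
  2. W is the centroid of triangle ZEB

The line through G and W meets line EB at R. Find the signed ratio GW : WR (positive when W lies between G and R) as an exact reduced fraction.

GW:WR = 5

Assign Z = (0, 0), B = (1, 0), Q = (0, 1), E = (-1, 4) — the answer is frame-independent, so this choice is without loss of generality.
1. G is where the line through E parallel to BZ meets line BQ ⇒ G = (-3, 4)
2. W is the centroid of triangle ZEB ⇒ W = (0, 4/3)
line GW meets EB at R = (3/5, 4/5)
W = G + t·(R−G) with t = 5/6, so GW:WR = 5/6:1/6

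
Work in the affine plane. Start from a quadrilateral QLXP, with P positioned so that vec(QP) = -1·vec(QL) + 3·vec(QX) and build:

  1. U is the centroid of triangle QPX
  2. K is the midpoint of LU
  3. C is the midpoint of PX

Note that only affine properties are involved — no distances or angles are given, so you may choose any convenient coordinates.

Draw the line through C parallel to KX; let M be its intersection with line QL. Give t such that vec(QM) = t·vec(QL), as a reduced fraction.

Set Q = (0, 0), L = (1, 0), X = (0, 1), P = (-1, 3); any affine frame gives the same invariant.
1. U is the centroid of triangle QPX ⇒ U = (-1/3, 4/3)
2. K is the midpoint of LU ⇒ K = (1/3, 2/3)
3. C is the midpoint of PX ⇒ C = (-1/2, 2)
through C parallel to KX: direction (-1/3, 1/3); meets QL at M = (3/2, 0)
M = Q + t·(L−Q) with t = 3/2

t = 3/2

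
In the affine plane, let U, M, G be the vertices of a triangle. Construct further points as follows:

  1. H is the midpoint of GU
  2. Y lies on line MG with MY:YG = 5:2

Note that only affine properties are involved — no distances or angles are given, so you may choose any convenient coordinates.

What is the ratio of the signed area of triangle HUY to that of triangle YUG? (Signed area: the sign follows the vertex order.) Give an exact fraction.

[HUY]:[YUG] = -1/2

Work in coordinates with U = (0, 0), M = (1, 0), G = (0, 1).
1. H is the midpoint of GU ⇒ H = (0, 1/2)
2. Y lies on line MG with MY:YG = 5:2 ⇒ Y = (2/7, 5/7)
2·[HUY] = 1/7, 2·[YUG] = -2/7
[HUY]:[YUG] = 1/7:-2/7 = -1/2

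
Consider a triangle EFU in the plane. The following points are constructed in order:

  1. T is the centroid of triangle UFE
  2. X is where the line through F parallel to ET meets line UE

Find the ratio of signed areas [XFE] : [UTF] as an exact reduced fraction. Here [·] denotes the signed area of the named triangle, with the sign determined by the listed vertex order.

Set E = (0, 0), F = (1, 0), U = (0, 1); any affine frame gives the same invariant.
1. T is the centroid of triangle UFE ⇒ T = (1/3, 1/3)
2. X is where the line through F parallel to ET meets line UE ⇒ X = (0, -1)
2·[XFE] = 1, 2·[UTF] = 1/3
[XFE]:[UTF] = 1:1/3 = 3

[XFE]:[UTF] = 3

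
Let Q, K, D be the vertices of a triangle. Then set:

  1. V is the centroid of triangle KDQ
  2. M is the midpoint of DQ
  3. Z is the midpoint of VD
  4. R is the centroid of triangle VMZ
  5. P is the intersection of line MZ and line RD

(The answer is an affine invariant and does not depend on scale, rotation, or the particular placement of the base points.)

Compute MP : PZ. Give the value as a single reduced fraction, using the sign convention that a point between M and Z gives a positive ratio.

Choose coordinates Q = (0, 0), K = (1, 0), D = (0, 1).
1. V is the centroid of triangle KDQ ⇒ V = (1/3, 1/3)
2. M is the midpoint of DQ ⇒ M = (0, 1/2)
3. Z is the midpoint of VD ⇒ Z = (1/6, 2/3)
4. R is the centroid of triangle VMZ ⇒ R = (1/6, 1/2)
5. P is the intersection of line MZ and line RD ⇒ P = (1/8, 5/8)
P = M + t·(Z−M) with t = 3/4, so MP:PZ = t:(1−t) = 3/4:1/4

MP:PZ = 3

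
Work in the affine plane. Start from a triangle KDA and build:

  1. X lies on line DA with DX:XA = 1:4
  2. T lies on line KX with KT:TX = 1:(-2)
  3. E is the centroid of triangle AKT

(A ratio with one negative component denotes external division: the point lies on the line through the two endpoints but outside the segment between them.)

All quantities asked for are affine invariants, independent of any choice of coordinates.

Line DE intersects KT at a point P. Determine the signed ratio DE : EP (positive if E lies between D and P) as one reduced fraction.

DE:EP = -7/4

Set K = (0, 0), D = (1, 0), A = (0, 1); any affine frame gives the same invariant.
1. X lies on line DA with DX:XA = 1:4 ⇒ X = (4/5, 1/5)
2. T lies on line KX with KT:TX = 1:(-2) ⇒ T = (-4/5, -1/5)
3. E is the centroid of triangle AKT ⇒ E = (-4/15, 4/15)
line DE meets KT at P = (16/35, 4/35)
E = D + t·(P−D) with t = 7/3, so DE:EP = 7/3:-4/3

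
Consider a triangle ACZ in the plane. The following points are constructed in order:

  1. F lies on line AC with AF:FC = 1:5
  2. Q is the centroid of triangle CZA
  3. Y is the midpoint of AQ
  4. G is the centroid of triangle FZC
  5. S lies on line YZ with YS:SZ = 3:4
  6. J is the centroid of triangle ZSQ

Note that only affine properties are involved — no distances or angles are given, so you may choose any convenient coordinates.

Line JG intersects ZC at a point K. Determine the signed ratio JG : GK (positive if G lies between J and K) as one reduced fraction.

JG:GK = -1/7

Work in coordinates with A = (0, 0), C = (1, 0), Z = (0, 1).
1. F lies on line AC with AF:FC = 1:5 ⇒ F = (1/6, 0)
2. Q is the centroid of triangle CZA ⇒ Q = (1/3, 1/3)
3. Y is the midpoint of AQ ⇒ Y = (1/6, 1/6)
4. G is the centroid of triangle FZC ⇒ G = (7/18, 1/3)
5. S lies on line YZ with YS:SZ = 3:4 ⇒ S = (2/21, 11/21)
6. J is the centroid of triangle ZSQ ⇒ J = (1/7, 13/21)
line JG meets ZC at K = (-4/3, 7/3)
G = J + t·(K−J) with t = -1/6, so JG:GK = -1/6:7/6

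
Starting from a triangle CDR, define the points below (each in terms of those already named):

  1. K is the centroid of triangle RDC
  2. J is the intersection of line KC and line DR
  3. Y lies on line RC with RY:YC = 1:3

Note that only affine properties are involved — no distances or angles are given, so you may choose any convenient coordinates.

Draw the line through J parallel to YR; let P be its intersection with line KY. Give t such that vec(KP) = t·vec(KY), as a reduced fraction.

Work in coordinates with C = (0, 0), D = (1, 0), R = (0, 1).
1. K is the centroid of triangle RDC ⇒ K = (1/3, 1/3)
2. J is the intersection of line KC and line DR ⇒ J = (1/2, 1/2)
3. Y lies on line RC with RY:YC = 1:3 ⇒ Y = (0, 3/4)
through J parallel to YR: direction (0, 1/4); meets KY at P = (1/2, 1/8)
P = K + t·(Y−K) with t = -1/2

t = -1/2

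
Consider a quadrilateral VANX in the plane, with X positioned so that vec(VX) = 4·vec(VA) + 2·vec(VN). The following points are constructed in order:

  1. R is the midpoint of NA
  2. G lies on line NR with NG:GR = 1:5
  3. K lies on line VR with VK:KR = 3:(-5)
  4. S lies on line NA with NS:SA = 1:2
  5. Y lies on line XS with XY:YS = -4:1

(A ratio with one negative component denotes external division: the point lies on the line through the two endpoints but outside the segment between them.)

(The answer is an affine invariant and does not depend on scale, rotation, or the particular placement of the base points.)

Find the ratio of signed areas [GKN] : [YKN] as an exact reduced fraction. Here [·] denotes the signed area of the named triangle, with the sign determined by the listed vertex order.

Assign V = (0, 0), A = (1, 0), N = (0, 1), X = (4, 2) — the answer is frame-independent, so this choice is without loss of generality.
1. R is the midpoint of NA ⇒ R = (1/2, 1/2)
2. G lies on line NR with NG:GR = 1:5 ⇒ G = (1/12, 11/12)
3. K lies on line VR with VK:KR = 3:(-5) ⇒ K = (-3/4, -3/4)
4. S lies on line NA with NS:SA = 1:2 ⇒ S = (1/3, 2/3)
5. Y lies on line XS with XY:YS = -4:1 ⇒ Y = (-8/9, 2/9)
2·[GKN] = -5/24, 2·[YKN] = 35/36
[GKN]:[YKN] = -5/24:35/36 = -3/14

[GKN]:[YKN] = -3/14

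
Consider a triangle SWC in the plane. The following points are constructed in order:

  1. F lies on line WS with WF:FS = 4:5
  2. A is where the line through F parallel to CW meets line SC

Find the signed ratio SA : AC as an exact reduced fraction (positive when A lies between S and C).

Assign S = (0, 0), W = (1, 0), C = (0, 1) — the answer is frame-independent, so this choice is without loss of generality.
1. F lies on line WS with WF:FS = 4:5 ⇒ F = (5/9, 0)
2. A is where the line through F parallel to CW meets line SC ⇒ A = (0, 5/9)
A = S + t·(C−S) with t = 5/9, so SA:AC = t:(1−t) = 5/9:4/9

SA:AC = 5/4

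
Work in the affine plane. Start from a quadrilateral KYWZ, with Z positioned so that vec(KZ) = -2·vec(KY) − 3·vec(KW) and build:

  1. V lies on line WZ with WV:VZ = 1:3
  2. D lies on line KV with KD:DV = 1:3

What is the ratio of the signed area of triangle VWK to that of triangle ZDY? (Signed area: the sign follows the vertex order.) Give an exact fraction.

Choose coordinates K = (0, 0), Y = (1, 0), W = (0, 1), Z = (-2, -3).
1. V lies on line WZ with WV:VZ = 1:3 ⇒ V = (-1/2, 0)
2. D lies on line KV with KD:DV = 1:3 ⇒ D = (-1/8, 0)
2·[VWK] = -1/2, 2·[ZDY] = -27/8
[VWK]:[ZDY] = -1/2:-27/8 = 4/27

[VWK]:[ZDY] = 4/27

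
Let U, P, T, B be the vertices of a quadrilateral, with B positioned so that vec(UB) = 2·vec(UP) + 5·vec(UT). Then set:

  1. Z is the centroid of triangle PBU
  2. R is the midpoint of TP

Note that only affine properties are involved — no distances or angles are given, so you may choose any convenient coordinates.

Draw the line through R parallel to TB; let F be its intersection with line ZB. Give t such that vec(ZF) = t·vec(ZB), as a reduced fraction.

t = -1/8

Set U = (0, 0), P = (1, 0), T = (0, 1), B = (2, 5); any affine frame gives the same invariant.
1. Z is the centroid of triangle PBU ⇒ Z = (1, 5/3)
2. R is the midpoint of TP ⇒ R = (1/2, 1/2)
through R parallel to TB: direction (2, 4); meets ZB at F = (7/8, 5/4)
F = Z + t·(B−Z) with t = -1/8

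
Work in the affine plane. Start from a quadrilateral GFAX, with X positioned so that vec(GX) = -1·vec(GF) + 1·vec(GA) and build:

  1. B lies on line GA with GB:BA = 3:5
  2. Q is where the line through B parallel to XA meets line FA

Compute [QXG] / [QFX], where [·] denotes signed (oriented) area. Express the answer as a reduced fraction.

Assign G = (0, 0), F = (1, 0), A = (0, 1), X = (-1, 1) — the answer is frame-independent, so this choice is without loss of generality.
1. B lies on line GA with GB:BA = 3:5 ⇒ B = (0, 3/8)
2. Q is where the line through B parallel to XA meets line FA ⇒ Q = (5/8, 3/8)
2·[QXG] = 1, 2·[QFX] = -3/8
[QXG]:[QFX] = 1:-3/8 = -8/3

[QXG]:[QFX] = -8/3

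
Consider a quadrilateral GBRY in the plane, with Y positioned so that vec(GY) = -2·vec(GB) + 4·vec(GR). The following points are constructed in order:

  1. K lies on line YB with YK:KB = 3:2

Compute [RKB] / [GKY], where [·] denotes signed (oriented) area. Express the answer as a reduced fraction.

Choose coordinates G = (0, 0), B = (1, 0), R = (0, 1), Y = (-2, 4).
1. K lies on line YB with YK:KB = 3:2 ⇒ K = (-1/5, 8/5)
2·[RKB] = -2/5, 2·[GKY] = 12/5
[RKB]:[GKY] = -2/5:12/5 = -1/6

[RKB]:[GKY] = -1/6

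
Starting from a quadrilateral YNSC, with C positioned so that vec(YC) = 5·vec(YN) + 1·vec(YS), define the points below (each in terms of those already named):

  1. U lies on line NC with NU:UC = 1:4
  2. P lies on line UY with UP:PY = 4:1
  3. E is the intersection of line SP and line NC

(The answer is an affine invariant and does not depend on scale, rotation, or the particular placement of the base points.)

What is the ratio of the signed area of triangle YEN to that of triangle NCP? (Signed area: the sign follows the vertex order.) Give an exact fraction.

Choose coordinates Y = (0, 0), N = (1, 0), S = (0, 1), C = (5, 1).
1. U lies on line NC with NU:UC = 1:4 ⇒ U = (9/5, 1/5)
2. P lies on line UY with UP:PY = 4:1 ⇒ P = (9/25, 1/25)
3. E is the intersection of line SP and line NC ⇒ E = (3/7, -1/7)
2·[YEN] = 1/7, 2·[NCP] = 4/5
[YEN]:[NCP] = 1/7:4/5 = 5/28

[YEN]:[NCP] = 5/28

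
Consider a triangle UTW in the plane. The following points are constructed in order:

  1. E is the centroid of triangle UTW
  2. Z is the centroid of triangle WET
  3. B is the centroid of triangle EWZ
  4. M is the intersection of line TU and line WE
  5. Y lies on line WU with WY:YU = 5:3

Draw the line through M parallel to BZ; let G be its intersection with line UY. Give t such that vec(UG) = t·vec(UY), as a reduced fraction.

t = 16/15

Work in coordinates with U = (0, 0), T = (1, 0), W = (0, 1).
1. E is the centroid of triangle UTW ⇒ E = (1/3, 1/3)
2. Z is the centroid of triangle WET ⇒ Z = (4/9, 4/9)
3. B is the centroid of triangle EWZ ⇒ B = (7/27, 16/27)
4. M is the intersection of line TU and line WE ⇒ M = (1/2, 0)
5. Y lies on line WU with WY:YU = 5:3 ⇒ Y = (0, 3/8)
through M parallel to BZ: direction (5/27, -4/27); meets UY at G = (0, 2/5)
G = U + t·(Y−U) with t = 16/15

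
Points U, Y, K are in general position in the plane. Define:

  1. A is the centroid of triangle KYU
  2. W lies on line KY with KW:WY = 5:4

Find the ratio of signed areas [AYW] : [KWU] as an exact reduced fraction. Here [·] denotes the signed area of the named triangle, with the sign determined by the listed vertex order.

[AYW]:[KWU] = -4/15

Assign U = (0, 0), Y = (1, 0), K = (0, 1) — the answer is frame-independent, so this choice is without loss of generality.
1. A is the centroid of triangle KYU ⇒ A = (1/3, 1/3)
2. W lies on line KY with KW:WY = 5:4 ⇒ W = (5/9, 4/9)
2·[AYW] = 4/27, 2·[KWU] = -5/9
[AYW]:[KWU] = 4/27:-5/9 = -4/15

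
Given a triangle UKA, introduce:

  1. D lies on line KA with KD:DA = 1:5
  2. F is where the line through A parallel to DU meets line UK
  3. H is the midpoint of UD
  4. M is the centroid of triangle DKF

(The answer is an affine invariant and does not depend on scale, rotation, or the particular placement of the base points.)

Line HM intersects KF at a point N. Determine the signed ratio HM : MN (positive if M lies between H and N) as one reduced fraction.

Work in coordinates with U = (0, 0), K = (1, 0), A = (0, 1).
1. D lies on line KA with KD:DA = 1:5 ⇒ D = (5/6, 1/6)
2. F is where the line through A parallel to DU meets line UK ⇒ F = (-5, 0)
3. H is the midpoint of UD ⇒ H = (5/12, 1/12)
4. M is the centroid of triangle DKF ⇒ M = (-19/18, 1/18)
line HM meets KF at N = (-4, 0)
M = H + t·(N−H) with t = 1/3, so HM:MN = 1/3:2/3

HM:MN = 1/2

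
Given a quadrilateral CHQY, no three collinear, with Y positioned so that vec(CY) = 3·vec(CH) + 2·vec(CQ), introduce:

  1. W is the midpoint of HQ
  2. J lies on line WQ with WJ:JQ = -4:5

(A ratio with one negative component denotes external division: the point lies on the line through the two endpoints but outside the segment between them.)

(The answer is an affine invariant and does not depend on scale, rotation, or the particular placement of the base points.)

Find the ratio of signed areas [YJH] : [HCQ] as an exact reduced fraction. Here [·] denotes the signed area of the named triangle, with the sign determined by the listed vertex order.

Assign C = (0, 0), H = (1, 0), Q = (0, 1), Y = (3, 2) — the answer is frame-independent, so this choice is without loss of generality.
1. W is the midpoint of HQ ⇒ W = (1/2, 1/2)
2. J lies on line WQ with WJ:JQ = -4:5 ⇒ J = (5/2, -3/2)
2·[YJH] = -6, 2·[HCQ] = -1
[YJH]:[HCQ] = -6:-1 = 6

[YJH]:[HCQ] = 6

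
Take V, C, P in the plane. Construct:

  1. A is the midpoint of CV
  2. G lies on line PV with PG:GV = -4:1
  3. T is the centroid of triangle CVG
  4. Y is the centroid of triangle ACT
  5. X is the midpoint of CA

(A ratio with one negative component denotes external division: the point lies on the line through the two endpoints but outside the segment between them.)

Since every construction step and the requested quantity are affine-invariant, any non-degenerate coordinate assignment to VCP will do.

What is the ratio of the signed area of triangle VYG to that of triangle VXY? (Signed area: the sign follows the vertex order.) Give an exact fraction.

Assign V = (0, 0), C = (1, 0), P = (0, 1) — the answer is frame-independent, so this choice is without loss of generality.
1. A is the midpoint of CV ⇒ A = (1/2, 0)
2. G lies on line PV with PG:GV = -4:1 ⇒ G = (0, -1/3)
3. T is the centroid of triangle CVG ⇒ T = (1/3, -1/9)
4. Y is the centroid of triangle ACT ⇒ Y = (11/18, -1/27)
5. X is the midpoint of CA ⇒ X = (3/4, 0)
2·[VYG] = -11/54, 2·[VXY] = -1/36
[VYG]:[VXY] = -11/54:-1/36 = 22/3

[VYG]:[VXY] = 22/3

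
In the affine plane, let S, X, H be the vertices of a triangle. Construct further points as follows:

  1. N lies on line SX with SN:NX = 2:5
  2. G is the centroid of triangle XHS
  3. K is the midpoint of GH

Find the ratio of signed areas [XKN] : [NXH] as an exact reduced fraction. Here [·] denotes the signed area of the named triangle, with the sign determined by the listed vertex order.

Set S = (0, 0), X = (1, 0), H = (0, 1); any affine frame gives the same invariant.
1. N lies on line SX with SN:NX = 2:5 ⇒ N = (2/7, 0)
2. G is the centroid of triangle XHS ⇒ G = (1/3, 1/3)
3. K is the midpoint of GH ⇒ K = (1/6, 2/3)
2·[XKN] = 10/21, 2·[NXH] = 5/7
[XKN]:[NXH] = 10/21:5/7 = 2/3

[XKN]:[NXH] = 2/3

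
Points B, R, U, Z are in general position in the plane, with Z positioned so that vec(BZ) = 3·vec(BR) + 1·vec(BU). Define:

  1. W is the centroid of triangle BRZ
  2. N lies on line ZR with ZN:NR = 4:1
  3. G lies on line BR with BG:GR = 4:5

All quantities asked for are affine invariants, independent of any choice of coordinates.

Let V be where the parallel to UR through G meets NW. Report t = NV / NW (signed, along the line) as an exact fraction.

t = -52/3

Set B = (0, 0), R = (1, 0), U = (0, 1), Z = (3, 1); any affine frame gives the same invariant.
1. W is the centroid of triangle BRZ ⇒ W = (4/3, 1/3)
2. N lies on line ZR with ZN:NR = 4:1 ⇒ N = (7/5, 1/5)
3. G lies on line BR with BG:GR = 4:5 ⇒ G = (4/9, 0)
through G parallel to UR: direction (1, -1); meets NW at V = (23/9, -19/9)
V = N + t·(W−N) with t = -52/3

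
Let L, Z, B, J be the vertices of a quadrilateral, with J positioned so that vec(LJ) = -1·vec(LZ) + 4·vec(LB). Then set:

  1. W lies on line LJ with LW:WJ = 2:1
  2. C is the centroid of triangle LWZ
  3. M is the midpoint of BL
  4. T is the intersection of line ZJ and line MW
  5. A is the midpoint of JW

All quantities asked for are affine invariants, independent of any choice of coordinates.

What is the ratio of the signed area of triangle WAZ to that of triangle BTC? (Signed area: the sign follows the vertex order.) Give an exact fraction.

[WAZ]:[BTC] = 30/11

Assign L = (0, 0), Z = (1, 0), B = (0, 1), J = (-1, 4) — the answer is frame-independent, so this choice is without loss of generality.
1. W lies on line LJ with LW:WJ = 2:1 ⇒ W = (-2/3, 8/3)
2. C is the centroid of triangle LWZ ⇒ C = (1/9, 8/9)
3. M is the midpoint of BL ⇒ M = (0, 1/2)
4. T is the intersection of line ZJ and line MW ⇒ T = (-6/5, 22/5)
5. A is the midpoint of JW ⇒ A = (-5/6, 10/3)
2·[WAZ] = -2/3, 2·[BTC] = -11/45
[WAZ]:[BTC] = -2/3:-11/45 = 30/11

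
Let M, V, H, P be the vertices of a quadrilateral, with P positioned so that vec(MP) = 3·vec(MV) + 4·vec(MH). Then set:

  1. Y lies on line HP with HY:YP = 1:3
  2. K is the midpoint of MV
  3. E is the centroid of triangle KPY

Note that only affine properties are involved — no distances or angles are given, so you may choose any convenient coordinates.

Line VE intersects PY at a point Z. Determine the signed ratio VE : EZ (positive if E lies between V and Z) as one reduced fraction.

Assign M = (0, 0), V = (1, 0), H = (0, 1), P = (3, 4) — the answer is frame-independent, so this choice is without loss of generality.
1. Y lies on line HP with HY:YP = 1:3 ⇒ Y = (3/4, 7/4)
2. K is the midpoint of MV ⇒ K = (1/2, 0)
3. E is the centroid of triangle KPY ⇒ E = (17/12, 23/12)
line VE meets PY at Z = (14/9, 23/9)
E = V + t·(Z−V) with t = 3/4, so VE:EZ = 3/4:1/4

VE:EZ = 3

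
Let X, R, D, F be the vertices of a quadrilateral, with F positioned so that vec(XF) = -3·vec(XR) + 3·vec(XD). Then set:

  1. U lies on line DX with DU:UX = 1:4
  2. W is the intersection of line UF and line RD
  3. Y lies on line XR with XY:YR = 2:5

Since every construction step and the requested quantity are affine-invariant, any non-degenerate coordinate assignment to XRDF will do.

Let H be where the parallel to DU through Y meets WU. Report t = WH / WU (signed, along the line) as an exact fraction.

t = 13/21

Choose coordinates X = (0, 0), R = (1, 0), D = (0, 1), F = (-3, 3).
1. U lies on line DX with DU:UX = 1:4 ⇒ U = (0, 4/5)
2. W is the intersection of line UF and line RD ⇒ W = (3/4, 1/4)
3. Y lies on line XR with XY:YR = 2:5 ⇒ Y = (2/7, 0)
through Y parallel to DU: direction (0, -1/5); meets WU at H = (2/7, 62/105)
H = W + t·(U−W) with t = 13/21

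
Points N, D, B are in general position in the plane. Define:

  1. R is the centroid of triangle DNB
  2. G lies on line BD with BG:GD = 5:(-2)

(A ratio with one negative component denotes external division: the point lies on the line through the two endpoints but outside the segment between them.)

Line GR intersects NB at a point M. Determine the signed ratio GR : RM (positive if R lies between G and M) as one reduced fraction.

GR:RM = 4

Set N = (0, 0), D = (1, 0), B = (0, 1); any affine frame gives the same invariant.
1. R is the centroid of triangle DNB ⇒ R = (1/3, 1/3)
2. G lies on line BD with BG:GD = 5:(-2) ⇒ G = (5/3, -2/3)
line GR meets NB at M = (0, 7/12)
R = G + t·(M−G) with t = 4/5, so GR:RM = 4/5:1/5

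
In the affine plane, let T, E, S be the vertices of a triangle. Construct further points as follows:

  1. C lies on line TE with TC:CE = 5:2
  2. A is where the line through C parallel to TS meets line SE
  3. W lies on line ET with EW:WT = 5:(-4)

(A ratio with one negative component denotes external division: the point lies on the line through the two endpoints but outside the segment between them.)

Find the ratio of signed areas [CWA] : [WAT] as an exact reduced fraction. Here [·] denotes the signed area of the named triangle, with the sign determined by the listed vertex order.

Assign T = (0, 0), E = (1, 0), S = (0, 1) — the answer is frame-independent, so this choice is without loss of generality.
1. C lies on line TE with TC:CE = 5:2 ⇒ C = (5/7, 0)
2. A is where the line through C parallel to TS meets line SE ⇒ A = (5/7, 2/7)
3. W lies on line ET with EW:WT = 5:(-4) ⇒ W = (-4, 0)
2·[CWA] = -66/49, 2·[WAT] = -8/7
[CWA]:[WAT] = -66/49:-8/7 = 33/28

[CWA]:[WAT] = 33/28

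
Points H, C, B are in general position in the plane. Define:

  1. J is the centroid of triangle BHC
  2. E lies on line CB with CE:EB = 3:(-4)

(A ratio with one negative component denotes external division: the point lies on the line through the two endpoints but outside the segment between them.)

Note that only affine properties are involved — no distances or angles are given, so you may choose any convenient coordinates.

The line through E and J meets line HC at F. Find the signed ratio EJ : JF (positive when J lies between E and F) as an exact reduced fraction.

Assign H = (0, 0), C = (1, 0), B = (0, 1) — the answer is frame-independent, so this choice is without loss of generality.
1. J is the centroid of triangle BHC ⇒ J = (1/3, 1/3)
2. E lies on line CB with CE:EB = 3:(-4) ⇒ E = (4, -3)
line EJ meets HC at F = (7/10, 0)
J = E + t·(F−E) with t = 10/9, so EJ:JF = 10/9:-1/9

EJ:JF = -10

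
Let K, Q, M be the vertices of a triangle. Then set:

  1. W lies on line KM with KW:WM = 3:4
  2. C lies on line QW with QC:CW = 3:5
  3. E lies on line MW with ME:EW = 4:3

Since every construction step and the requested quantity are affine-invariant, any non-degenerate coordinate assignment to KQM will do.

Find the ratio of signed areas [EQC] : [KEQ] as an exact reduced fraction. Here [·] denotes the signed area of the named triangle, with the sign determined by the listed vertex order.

[EQC]:[KEQ] = 3/22

Assign K = (0, 0), Q = (1, 0), M = (0, 1) — the answer is frame-independent, so this choice is without loss of generality.
1. W lies on line KM with KW:WM = 3:4 ⇒ W = (0, 3/7)
2. C lies on line QW with QC:CW = 3:5 ⇒ C = (5/8, 9/56)
3. E lies on line MW with ME:EW = 4:3 ⇒ E = (0, 33/49)
2·[EQC] = -9/98, 2·[KEQ] = -33/49
[EQC]:[KEQ] = -9/98:-33/49 = 3/22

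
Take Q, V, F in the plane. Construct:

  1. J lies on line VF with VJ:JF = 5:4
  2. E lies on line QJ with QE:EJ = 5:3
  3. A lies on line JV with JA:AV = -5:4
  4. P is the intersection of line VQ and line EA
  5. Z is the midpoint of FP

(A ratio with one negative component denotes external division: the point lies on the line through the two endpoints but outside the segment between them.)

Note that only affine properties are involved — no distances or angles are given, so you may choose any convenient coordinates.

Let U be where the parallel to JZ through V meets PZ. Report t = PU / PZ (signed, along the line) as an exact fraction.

Choose coordinates Q = (0, 0), V = (1, 0), F = (0, 1).
1. J lies on line VF with VJ:JF = 5:4 ⇒ J = (4/9, 5/9)
2. E lies on line QJ with QE:EJ = 5:3 ⇒ E = (5/18, 25/72)
3. A lies on line JV with JA:AV = -5:4 ⇒ A = (29/9, -20/9)
4. P is the intersection of line VQ and line EA ⇒ P = (25/37, 0)
5. Z is the midpoint of FP ⇒ Z = (25/74, 1/2)
through V parallel to JZ: direction (-71/666, -1/18); meets PZ at U = (225/296, -1/8)
U = P + t·(Z−P) with t = -1/4

t = -1/4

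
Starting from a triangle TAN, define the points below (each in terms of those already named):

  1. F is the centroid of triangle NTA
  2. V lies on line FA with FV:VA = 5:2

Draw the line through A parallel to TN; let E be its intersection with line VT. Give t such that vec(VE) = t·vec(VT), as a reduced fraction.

Choose coordinates T = (0, 0), A = (1, 0), N = (0, 1).
1. F is the centroid of triangle NTA ⇒ F = (1/3, 1/3)
2. V lies on line FA with FV:VA = 5:2 ⇒ V = (17/21, 2/21)
through A parallel to TN: direction (0, 1); meets VT at E = (1, 2/17)
E = V + t·(T−V) with t = -4/17

t = -4/17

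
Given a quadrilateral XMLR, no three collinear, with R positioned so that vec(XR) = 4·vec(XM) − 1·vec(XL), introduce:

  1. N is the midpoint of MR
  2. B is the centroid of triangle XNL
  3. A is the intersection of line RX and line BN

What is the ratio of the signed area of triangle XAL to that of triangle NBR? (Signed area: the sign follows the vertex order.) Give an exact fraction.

[XAL]:[NBR] = -20

Work in coordinates with X = (0, 0), M = (1, 0), L = (0, 1), R = (4, -1).
1. N is the midpoint of MR ⇒ N = (5/2, -1/2)
2. B is the centroid of triangle XNL ⇒ B = (5/6, 1/6)
3. A is the intersection of line RX and line BN ⇒ A = (10/3, -5/6)
2·[XAL] = 10/3, 2·[NBR] = -1/6
[XAL]:[NBR] = 10/3:-1/6 = -20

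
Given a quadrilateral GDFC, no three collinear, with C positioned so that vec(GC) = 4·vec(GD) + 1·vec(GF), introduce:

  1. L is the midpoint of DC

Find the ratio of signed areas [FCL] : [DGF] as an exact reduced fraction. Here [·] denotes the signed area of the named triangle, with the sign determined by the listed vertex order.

[FCL]:[DGF] = 2

Work in coordinates with G = (0, 0), D = (1, 0), F = (0, 1), C = (4, 1).
1. L is the midpoint of DC ⇒ L = (5/2, 1/2)
2·[FCL] = -2, 2·[DGF] = -1
[FCL]:[DGF] = -2:-1 = 2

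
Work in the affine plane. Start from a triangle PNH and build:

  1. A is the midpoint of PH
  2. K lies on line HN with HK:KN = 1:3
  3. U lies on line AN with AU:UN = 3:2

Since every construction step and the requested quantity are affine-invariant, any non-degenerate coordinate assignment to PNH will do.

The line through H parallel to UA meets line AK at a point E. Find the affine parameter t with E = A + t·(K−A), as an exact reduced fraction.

t = 4/3

Work in coordinates with P = (0, 0), N = (1, 0), H = (0, 1).
1. A is the midpoint of PH ⇒ A = (0, 1/2)
2. K lies on line HN with HK:KN = 1:3 ⇒ K = (1/4, 3/4)
3. U lies on line AN with AU:UN = 3:2 ⇒ U = (3/5, 1/5)
through H parallel to UA: direction (-3/5, 3/10); meets AK at E = (1/3, 5/6)
E = A + t·(K−A) with t = 4/3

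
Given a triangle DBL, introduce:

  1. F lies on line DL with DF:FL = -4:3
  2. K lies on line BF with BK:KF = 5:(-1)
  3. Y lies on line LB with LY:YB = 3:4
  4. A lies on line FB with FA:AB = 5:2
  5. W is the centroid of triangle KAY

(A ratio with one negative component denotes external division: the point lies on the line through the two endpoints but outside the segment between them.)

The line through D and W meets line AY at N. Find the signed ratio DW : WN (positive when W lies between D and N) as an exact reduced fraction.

DW:WN = -23/27

Choose coordinates D = (0, 0), B = (1, 0), L = (0, 1).
1. F lies on line DL with DF:FL = -4:3 ⇒ F = (0, 4)
2. K lies on line BF with BK:KF = 5:(-1) ⇒ K = (-1/4, 5)
3. Y lies on line LB with LY:YB = 3:4 ⇒ Y = (3/7, 4/7)
4. A lies on line FB with FA:AB = 5:2 ⇒ A = (5/7, 8/7)
5. W is the centroid of triangle KAY ⇒ W = (25/84, 47/21)
line DW meets AY at N = (-25/483, -188/483)
W = D + t·(N−D) with t = -23/4, so DW:WN = -23/4:27/4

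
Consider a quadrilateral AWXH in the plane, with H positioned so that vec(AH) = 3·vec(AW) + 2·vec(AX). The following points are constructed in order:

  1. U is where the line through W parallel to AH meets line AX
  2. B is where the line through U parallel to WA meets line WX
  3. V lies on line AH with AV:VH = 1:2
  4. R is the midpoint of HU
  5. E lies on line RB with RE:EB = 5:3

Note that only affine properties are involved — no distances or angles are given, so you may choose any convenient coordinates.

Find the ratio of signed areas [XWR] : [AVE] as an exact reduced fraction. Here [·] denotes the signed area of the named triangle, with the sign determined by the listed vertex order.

Choose coordinates A = (0, 0), W = (1, 0), X = (0, 1), H = (3, 2).
1. U is where the line through W parallel to AH meets line AX ⇒ U = (0, -2/3)
2. B is where the line through U parallel to WA meets line WX ⇒ B = (5/3, -2/3)
3. V lies on line AH with AV:VH = 1:2 ⇒ V = (1, 2/3)
4. R is the midpoint of HU ⇒ R = (3/2, 2/3)
5. E lies on line RB with RE:EB = 5:3 ⇒ E = (77/48, -1/6)
2·[XWR] = 7/6, 2·[AVE] = -89/72
[XWR]:[AVE] = 7/6:-89/72 = -84/89

[XWR]:[AVE] = -84/89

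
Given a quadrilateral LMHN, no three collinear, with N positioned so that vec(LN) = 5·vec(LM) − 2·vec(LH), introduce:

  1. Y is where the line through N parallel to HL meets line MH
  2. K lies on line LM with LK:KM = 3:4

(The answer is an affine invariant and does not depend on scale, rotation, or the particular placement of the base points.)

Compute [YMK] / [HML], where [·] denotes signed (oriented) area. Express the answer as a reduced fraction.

[YMK]:[HML] = -16/7

Set L = (0, 0), M = (1, 0), H = (0, 1), N = (5, -2); any affine frame gives the same invariant.
1. Y is where the line through N parallel to HL meets line MH ⇒ Y = (5, -4)
2. K lies on line LM with LK:KM = 3:4 ⇒ K = (3/7, 0)
2·[YMK] = 16/7, 2·[HML] = -1
[YMK]:[HML] = 16/7:-1 = -16/7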